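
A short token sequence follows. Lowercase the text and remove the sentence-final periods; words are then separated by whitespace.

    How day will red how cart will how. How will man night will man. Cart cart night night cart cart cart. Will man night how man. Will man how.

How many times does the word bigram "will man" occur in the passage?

Scanning the 28 overlapping bigram windows for "will man":
  position 10–11: will man
  position 13–14: will man
  position 22–23: will man
  position 27–28: will man

4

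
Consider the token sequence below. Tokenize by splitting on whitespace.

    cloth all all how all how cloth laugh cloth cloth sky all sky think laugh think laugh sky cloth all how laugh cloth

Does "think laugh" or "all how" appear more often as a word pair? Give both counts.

"all how" (3 vs 2)

"think laugh": 2 occurrences
"all how": 3 occurrences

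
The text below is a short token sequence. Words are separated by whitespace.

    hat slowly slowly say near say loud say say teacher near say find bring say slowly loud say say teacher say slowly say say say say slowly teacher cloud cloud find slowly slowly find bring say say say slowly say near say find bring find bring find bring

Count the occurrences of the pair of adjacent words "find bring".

Scanning the 47 overlapping bigram windows for "find bring":
  position 13–14: find bring
  position 34–35: find bring
  position 43–44: find bring
  position 45–46: find bring
  position 47–48: find bring

5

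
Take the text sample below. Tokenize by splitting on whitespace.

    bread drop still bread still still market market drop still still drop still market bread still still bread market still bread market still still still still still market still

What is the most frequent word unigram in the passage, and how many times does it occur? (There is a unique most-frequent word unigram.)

Unigram frequencies (highest first):
  still: 15
  market: 6
  bread: 5
  drop: 3

"still", 15 times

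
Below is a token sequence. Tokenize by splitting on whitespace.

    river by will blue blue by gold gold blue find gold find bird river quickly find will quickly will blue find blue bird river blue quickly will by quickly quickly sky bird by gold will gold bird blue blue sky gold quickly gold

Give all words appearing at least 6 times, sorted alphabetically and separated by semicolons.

Unigram counts meeting the condition (at least 6 times):
  blue: 8
  gold: 7
  quickly: 6

blue; gold; quickly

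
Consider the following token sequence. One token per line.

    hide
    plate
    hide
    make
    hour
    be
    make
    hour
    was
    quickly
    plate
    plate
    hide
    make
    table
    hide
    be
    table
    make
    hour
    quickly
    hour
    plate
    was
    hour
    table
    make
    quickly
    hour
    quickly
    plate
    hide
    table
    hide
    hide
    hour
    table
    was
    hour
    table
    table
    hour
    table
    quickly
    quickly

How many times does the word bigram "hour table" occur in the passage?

Scanning the 44 overlapping bigram windows for "hour table":
  position 25–26: hour table
  position 36–37: hour table
  position 39–40: hour table
  position 42–43: hour table

4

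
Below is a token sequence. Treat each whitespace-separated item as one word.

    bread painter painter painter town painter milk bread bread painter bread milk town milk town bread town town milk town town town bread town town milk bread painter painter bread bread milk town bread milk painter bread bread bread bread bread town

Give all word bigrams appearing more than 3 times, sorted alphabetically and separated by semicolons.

Bigram counts meeting the condition (more than 3 times):
  bread bread: 6
  milk town: 4
  town town: 4

bread bread; milk town; town town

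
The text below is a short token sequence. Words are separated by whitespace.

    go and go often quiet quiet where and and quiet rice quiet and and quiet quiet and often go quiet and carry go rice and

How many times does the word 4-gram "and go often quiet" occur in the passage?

Scanning the 22 overlapping 4-gram windows for "and go often quiet":
  position 2–5: and go often quiet

1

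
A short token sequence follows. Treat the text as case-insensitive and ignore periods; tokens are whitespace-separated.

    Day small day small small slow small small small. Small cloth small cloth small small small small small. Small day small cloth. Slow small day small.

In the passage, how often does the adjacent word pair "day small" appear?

Scanning the 25 overlapping bigram windows for "day small":
  position 1–2: day small
  position 3–4: day small
  position 20–21: day small
  position 25–26: day small

4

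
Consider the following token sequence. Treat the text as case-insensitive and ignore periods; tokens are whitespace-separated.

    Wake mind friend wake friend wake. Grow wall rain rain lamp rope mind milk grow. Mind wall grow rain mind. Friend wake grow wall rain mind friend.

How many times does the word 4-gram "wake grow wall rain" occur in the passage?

Scanning the 24 overlapping 4-gram windows for "wake grow wall rain":
  position 6–9: wake grow wall rain
  position 22–25: wake grow wall rain

2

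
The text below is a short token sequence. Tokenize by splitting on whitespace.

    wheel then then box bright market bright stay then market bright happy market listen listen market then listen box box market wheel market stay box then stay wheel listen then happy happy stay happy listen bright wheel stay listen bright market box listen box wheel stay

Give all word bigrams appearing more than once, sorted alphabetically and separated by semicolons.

Bigram counts meeting the condition (more than once):
  bright market: 2
  listen box: 2
  listen bright: 2
  market bright: 2
  wheel stay: 2

bright market; listen box; listen bright; market bright; wheel stay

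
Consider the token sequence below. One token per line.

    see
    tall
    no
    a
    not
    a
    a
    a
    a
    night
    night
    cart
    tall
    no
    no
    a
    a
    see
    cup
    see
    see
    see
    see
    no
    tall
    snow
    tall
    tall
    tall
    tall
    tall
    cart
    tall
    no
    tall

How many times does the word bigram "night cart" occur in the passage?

Scanning the 34 overlapping bigram windows for "night cart":
  position 11–12: night cart

1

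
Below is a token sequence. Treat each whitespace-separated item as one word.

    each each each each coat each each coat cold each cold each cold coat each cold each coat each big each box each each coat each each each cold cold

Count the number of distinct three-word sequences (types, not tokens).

19

30 tokens → 28 trigram windows in total.
Repeated trigrams (each contributes count−1 duplicates):
  each coat each: 3
  each each coat: 3
  each each each: 3
  coat each each: 2
  cold each cold: 2
  each cold each: 2
9 duplicate windows → 28 − 9 = 19 distinct.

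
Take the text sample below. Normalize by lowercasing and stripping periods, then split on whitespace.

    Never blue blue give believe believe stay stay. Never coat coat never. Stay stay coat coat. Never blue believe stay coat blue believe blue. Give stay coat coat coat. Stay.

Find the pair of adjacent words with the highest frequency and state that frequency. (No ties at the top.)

Bigram frequencies (highest first):
  coat coat: 4
  stay coat: 3
  never blue: 2
  blue give: 2
  believe stay: 2
  stay stay: 2
  … (12 more, each ≤ 2)

"coat coat", 4 times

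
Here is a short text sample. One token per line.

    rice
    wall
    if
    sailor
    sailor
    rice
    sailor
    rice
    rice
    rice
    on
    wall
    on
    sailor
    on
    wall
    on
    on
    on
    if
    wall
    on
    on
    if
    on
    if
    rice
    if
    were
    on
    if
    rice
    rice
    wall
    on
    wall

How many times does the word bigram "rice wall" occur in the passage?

Scanning the 35 overlapping bigram windows for "rice wall":
  position 1–2: rice wall
  position 33–34: rice wall

2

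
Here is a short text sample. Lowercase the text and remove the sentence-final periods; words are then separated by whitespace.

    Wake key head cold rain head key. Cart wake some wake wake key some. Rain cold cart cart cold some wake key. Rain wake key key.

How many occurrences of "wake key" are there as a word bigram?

4

Scanning the 25 overlapping bigram windows for "wake key":
  position 1–2: wake key
  position 12–13: wake key
  position 21–22: wake key
  position 24–25: wake key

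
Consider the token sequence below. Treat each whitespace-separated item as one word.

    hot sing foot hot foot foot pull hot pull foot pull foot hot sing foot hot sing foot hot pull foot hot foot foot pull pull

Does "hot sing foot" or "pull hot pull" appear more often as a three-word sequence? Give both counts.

"hot sing foot": 3 occurrences
"pull hot pull": 1 occurrence

"hot sing foot" (3 vs 1)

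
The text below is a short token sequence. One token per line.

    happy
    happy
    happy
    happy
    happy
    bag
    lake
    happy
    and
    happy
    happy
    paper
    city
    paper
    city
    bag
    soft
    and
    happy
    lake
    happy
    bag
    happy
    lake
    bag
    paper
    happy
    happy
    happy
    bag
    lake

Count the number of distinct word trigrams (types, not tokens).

24

31 tokens → 29 trigram windows in total.
Repeated trigrams (each contributes count−1 duplicates):
  happy happy happy: 4
  happy bag lake: 2
  happy happy bag: 2
5 duplicate windows → 29 − 5 = 24 distinct.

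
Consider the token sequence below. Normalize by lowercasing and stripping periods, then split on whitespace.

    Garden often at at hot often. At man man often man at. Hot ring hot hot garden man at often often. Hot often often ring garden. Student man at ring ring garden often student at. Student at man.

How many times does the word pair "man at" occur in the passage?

Scanning the 37 overlapping bigram windows for "man at":
  position 11–12: man at
  position 18–19: man at
  position 28–29: man at

3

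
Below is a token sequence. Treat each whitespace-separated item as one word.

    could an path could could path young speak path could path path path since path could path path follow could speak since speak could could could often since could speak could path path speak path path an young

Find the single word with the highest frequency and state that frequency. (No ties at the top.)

Unigram frequencies (highest first):
  path: 13
  could: 11
  speak: 5
  since: 3
  an: 2
  young: 2
  … (2 more, each ≤ 1)

"path", 13 times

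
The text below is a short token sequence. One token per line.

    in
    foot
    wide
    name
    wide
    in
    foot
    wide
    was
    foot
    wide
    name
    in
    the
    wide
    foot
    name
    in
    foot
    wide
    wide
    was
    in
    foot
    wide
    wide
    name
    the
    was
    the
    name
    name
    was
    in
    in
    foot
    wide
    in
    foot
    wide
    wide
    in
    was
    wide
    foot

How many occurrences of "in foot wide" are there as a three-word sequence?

6

Scanning the 43 overlapping trigram windows for "in foot wide":
  position 1–3: in foot wide
  position 6–8: in foot wide
  position 18–20: in foot wide
  position 23–25: in foot wide
  position 35–37: in foot wide
  position 38–40: in foot wide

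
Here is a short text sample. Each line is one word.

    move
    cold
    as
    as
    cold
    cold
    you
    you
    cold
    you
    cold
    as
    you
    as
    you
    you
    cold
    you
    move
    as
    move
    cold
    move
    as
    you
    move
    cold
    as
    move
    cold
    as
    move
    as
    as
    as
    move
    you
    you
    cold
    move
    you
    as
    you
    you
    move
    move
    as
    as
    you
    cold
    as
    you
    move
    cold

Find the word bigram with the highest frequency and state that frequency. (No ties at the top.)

Bigram frequencies (highest first):
  as you: 6
  move cold: 5
  cold as: 5
  you cold: 5
  as as: 4
  you you: 4
  … (10 more, each ≤ 4)

"as you", 6 times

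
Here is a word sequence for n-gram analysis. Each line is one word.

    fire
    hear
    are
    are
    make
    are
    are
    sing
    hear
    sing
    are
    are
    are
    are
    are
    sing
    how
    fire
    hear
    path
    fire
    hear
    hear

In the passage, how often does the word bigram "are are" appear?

6

Scanning the 22 overlapping bigram windows for "are are":
  position 3–4: are are
  position 6–7: are are
  position 11–12: are are
  position 12–13: are are
  position 13–14: are are
  position 14–15: are are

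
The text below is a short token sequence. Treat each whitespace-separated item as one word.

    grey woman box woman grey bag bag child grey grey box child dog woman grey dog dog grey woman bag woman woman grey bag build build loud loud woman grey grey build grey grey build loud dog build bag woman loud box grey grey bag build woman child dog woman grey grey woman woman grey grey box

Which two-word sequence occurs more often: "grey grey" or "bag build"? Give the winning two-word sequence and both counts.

"grey grey" (6 vs 2)

"grey grey": 6 occurrences
"bag build": 2 occurrences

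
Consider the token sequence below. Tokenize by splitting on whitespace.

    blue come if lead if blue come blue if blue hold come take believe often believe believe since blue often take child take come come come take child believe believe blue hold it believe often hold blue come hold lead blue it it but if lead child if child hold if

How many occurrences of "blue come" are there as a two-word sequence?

Scanning the 50 overlapping bigram windows for "blue come":
  position 1–2: blue come
  position 6–7: blue come
  position 37–38: blue come

3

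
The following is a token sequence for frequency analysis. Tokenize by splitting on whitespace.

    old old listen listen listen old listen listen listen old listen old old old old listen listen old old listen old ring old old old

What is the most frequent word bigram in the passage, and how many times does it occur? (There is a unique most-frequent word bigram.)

"old old", 7 times

Bigram frequencies (highest first):
  old old: 7
  old listen: 5
  listen listen: 5
  listen old: 5
  old ring: 1
  ring old: 1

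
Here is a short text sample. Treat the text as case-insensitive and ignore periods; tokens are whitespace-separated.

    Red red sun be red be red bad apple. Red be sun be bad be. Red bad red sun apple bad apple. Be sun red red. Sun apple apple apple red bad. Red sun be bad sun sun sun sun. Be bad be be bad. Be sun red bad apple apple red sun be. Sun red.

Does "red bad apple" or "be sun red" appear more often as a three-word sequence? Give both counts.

"be sun red" (3 vs 2)

"red bad apple": 2 occurrences
"be sun red": 3 occurrences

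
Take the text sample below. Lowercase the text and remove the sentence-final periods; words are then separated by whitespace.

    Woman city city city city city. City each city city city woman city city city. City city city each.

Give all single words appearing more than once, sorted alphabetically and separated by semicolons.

city; each; woman

Unigram counts meeting the condition (more than once):
  city: 15
  each: 2
  woman: 2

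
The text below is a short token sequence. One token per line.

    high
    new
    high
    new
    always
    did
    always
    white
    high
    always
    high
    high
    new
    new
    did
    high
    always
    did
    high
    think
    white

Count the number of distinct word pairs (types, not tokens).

15

21 tokens → 20 bigram windows in total.
Repeated bigrams (each contributes count−1 duplicates):
  high new: 3
  always did: 2
  did high: 2
  high always: 2
5 duplicate windows → 20 − 5 = 15 distinct.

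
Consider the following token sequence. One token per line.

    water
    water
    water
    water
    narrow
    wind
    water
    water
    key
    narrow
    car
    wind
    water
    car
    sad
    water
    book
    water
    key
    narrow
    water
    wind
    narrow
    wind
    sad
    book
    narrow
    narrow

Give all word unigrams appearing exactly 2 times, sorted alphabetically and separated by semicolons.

book; car; key; sad

Unigram counts meeting the condition (exactly 2 times):
  book: 2
  car: 2
  key: 2
  sad: 2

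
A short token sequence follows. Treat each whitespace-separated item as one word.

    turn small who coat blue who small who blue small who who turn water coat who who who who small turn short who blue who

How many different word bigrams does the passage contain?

25 tokens → 24 bigram windows in total.
Repeated bigrams (each contributes count−1 duplicates):
  who who: 4
  small who: 3
  blue who: 2
  who blue: 2
  who small: 2
8 duplicate windows → 24 − 8 = 16 distinct.

16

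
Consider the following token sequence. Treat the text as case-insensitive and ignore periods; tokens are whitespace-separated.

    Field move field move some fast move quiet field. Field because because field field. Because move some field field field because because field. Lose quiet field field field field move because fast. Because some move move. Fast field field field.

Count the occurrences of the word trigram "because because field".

Scanning the 38 overlapping trigram windows for "because because field":
  position 11–13: because because field
  position 21–23: because because field

2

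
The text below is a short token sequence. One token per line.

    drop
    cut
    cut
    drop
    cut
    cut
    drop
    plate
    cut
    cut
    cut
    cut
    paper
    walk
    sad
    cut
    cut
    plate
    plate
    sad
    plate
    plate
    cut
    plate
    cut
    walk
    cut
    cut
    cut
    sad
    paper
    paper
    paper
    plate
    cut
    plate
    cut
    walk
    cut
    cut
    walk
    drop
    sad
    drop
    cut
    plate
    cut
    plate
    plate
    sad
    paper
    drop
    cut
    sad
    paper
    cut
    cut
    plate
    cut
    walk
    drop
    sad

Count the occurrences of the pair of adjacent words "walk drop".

Scanning the 61 overlapping bigram windows for "walk drop":
  position 41–42: walk drop
  position 60–61: walk drop

2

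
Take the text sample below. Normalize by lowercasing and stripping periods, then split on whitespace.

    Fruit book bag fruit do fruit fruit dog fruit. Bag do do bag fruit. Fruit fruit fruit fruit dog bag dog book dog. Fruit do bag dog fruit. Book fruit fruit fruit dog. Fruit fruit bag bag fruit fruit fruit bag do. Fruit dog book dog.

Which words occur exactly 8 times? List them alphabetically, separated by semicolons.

bag; dog

Unigram counts meeting the condition (exactly 8 times):
  bag: 8
  dog: 8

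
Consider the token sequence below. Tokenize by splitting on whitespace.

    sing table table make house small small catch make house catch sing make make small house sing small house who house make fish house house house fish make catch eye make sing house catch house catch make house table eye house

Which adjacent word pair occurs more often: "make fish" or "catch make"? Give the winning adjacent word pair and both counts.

"make fish": 1 occurrence
"catch make": 2 occurrences

"catch make" (2 vs 1)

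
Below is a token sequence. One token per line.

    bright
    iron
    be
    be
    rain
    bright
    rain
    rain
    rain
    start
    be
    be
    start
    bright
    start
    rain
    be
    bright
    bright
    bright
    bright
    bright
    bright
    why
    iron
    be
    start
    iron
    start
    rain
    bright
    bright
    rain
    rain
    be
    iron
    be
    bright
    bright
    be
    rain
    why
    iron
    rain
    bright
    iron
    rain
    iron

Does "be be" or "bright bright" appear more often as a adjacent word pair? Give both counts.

"be be": 2 occurrences
"bright bright": 7 occurrences

"bright bright" (7 vs 2)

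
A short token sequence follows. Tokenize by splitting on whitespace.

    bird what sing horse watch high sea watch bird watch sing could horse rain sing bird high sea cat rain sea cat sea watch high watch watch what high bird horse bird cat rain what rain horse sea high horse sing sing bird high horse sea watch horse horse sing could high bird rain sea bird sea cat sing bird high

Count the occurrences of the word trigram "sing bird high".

Scanning the 59 overlapping trigram windows for "sing bird high":
  position 15–17: sing bird high
  position 42–44: sing bird high
  position 59–61: sing bird high

3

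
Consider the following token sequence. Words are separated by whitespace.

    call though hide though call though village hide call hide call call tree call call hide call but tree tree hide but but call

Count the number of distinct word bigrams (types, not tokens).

18

24 tokens → 23 bigram windows in total.
Repeated bigrams (each contributes count−1 duplicates):
  hide call: 3
  call call: 2
  call hide: 2
  call though: 2
5 duplicate windows → 23 − 5 = 18 distinct.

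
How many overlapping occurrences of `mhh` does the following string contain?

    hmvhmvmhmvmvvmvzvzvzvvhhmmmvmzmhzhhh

0

Sliding a length-3 window over the 36 characters (34 positions):
  (no match at any position)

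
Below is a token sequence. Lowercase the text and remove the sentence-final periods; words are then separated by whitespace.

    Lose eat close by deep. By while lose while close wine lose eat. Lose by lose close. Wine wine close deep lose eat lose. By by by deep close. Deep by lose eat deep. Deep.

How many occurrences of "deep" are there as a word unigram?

6

Scanning the 35 tokens for "deep":
  position 5: deep
  position 21: deep
  position 28: deep
  position 30: deep
  position 34: deep
  position 35: deep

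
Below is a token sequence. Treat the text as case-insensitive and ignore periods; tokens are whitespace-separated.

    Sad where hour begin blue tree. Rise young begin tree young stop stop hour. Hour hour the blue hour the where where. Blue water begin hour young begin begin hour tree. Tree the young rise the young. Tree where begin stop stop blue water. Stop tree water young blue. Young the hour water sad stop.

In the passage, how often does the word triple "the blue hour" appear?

Scanning the 53 overlapping trigram windows for "the blue hour":
  position 17–19: the blue hour

1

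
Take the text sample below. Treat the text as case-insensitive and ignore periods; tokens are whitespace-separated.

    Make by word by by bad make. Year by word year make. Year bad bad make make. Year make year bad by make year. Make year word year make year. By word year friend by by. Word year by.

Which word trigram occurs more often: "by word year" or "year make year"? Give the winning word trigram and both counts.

"year make year" (4 vs 3)

"by word year": 3 occurrences
"year make year": 4 occurrences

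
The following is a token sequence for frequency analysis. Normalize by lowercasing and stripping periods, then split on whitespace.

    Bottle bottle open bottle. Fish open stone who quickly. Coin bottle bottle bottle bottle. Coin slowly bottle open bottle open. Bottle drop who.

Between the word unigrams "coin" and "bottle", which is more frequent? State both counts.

"coin": 2 occurrences
"bottle": 10 occurrences

"bottle" (10 vs 2)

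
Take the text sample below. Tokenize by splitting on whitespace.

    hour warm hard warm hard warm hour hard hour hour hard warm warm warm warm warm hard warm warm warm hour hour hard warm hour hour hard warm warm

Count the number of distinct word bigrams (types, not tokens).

29 tokens → 28 bigram windows in total.
Repeated bigrams (each contributes count−1 duplicates):
  warm warm: 7
  hard warm: 6
  hour hard: 4
  hour hour: 3
  warm hard: 3
  warm hour: 3
20 duplicate windows → 28 − 20 = 8 distinct.

8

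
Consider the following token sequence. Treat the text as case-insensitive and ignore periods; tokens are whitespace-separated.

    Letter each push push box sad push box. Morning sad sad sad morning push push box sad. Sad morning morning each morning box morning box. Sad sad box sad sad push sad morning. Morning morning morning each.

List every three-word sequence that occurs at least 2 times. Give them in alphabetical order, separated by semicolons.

Trigram counts meeting the condition (at least 2 times):
  box sad sad: 3
  morning morning each: 2
  morning morning morning: 2
  push box sad: 2
  push push box: 2
  sad morning morning: 2
  sad sad morning: 2

box sad sad; morning morning each; morning morning morning; push box sad; push push box; sad morning morning; sad sad morning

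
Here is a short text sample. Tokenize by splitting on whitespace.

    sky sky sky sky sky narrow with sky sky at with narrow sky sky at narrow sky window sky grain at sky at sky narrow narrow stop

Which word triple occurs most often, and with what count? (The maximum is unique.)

Trigram frequencies (highest first):
  sky sky sky: 3
  sky sky at: 2
  sky sky narrow: 1
  sky narrow with: 1
  narrow with sky: 1
  with sky sky: 1
  … (16 more, each ≤ 1)

"sky sky sky", 3 times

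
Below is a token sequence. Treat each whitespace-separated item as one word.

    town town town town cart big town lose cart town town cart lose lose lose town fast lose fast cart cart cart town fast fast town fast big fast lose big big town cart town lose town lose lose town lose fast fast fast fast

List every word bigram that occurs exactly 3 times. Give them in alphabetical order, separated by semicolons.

Bigram counts meeting the condition (exactly 3 times):
  cart town: 3
  lose lose: 3
  lose town: 3
  town cart: 3
  town fast: 3

cart town; lose lose; lose town; town cart; town fast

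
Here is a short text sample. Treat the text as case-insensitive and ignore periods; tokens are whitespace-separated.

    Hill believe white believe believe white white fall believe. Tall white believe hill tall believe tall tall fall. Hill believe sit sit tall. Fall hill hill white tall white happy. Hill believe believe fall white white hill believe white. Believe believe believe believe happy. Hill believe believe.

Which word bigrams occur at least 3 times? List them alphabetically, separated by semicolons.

Bigram counts meeting the condition (at least 3 times):
  believe believe: 6
  believe white: 3
  hill believe: 5
  white believe: 3

believe believe; believe white; hill believe; white believe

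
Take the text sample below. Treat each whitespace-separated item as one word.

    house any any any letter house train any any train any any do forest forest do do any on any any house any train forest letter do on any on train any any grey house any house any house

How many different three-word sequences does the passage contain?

39 tokens → 37 trigram windows in total.
Repeated trigrams (each contributes count−1 duplicates):
  train any any: 3
  any house any: 2
  house any house: 2
4 duplicate windows → 37 − 4 = 33 distinct.

33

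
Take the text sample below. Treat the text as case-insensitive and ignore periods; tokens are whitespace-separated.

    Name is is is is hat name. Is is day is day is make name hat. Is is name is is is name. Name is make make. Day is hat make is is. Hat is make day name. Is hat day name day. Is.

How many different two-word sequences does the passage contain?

19

44 tokens → 43 bigram windows in total.
Repeated bigrams (each contributes count−1 duplicates):
  is is: 8
  name is: 5
  day is: 4
  is hat: 4
  is make: 3
  day name: 2
  hat is: 2
  is day: 2
  … (2 more repeated)
24 duplicate windows → 43 − 24 = 19 distinct.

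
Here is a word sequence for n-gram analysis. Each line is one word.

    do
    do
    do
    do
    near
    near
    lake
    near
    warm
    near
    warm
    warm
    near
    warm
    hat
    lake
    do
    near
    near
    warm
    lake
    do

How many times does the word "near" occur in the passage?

Scanning the 22 tokens for "near":
  position 5: near
  position 6: near
  position 8: near
  position 10: near
  position 13: near
  position 18: near
  position 19: near

7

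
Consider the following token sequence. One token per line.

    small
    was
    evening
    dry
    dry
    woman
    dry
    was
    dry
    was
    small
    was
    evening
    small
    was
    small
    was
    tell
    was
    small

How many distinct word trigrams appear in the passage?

16

20 tokens → 18 trigram windows in total.
Repeated trigrams (each contributes count−1 duplicates):
  small was evening: 2
  was small was: 2
2 duplicate windows → 18 − 2 = 16 distinct.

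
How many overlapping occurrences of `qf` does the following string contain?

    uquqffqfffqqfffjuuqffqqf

Sliding a length-2 window over the 24 characters (23 positions):
  position 4–5: qf
  position 7–8: qf
  position 12–13: qf
  position 19–20: qf
  position 23–24: qf

5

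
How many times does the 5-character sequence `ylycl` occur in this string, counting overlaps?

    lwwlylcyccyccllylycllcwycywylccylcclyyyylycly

Sliding a length-5 window over the 45 characters (41 positions):
  position 16–20: ylycl
  position 40–44: ylycl

2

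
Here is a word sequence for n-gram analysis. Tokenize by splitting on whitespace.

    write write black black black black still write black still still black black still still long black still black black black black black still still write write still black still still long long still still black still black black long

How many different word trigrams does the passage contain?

40 tokens → 38 trigram windows in total.
Repeated trigrams (each contributes count−1 duplicates):
  black black black: 5
  black still still: 4
  black black still: 3
  still black black: 3
  black still black: 2
  still black still: 2
  still still black: 2
  still still long: 2
15 duplicate windows → 38 − 15 = 23 distinct.

23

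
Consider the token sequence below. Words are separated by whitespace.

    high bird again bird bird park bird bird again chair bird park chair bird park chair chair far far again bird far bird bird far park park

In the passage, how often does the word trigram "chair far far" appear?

Scanning the 25 overlapping trigram windows for "chair far far":
  position 17–19: chair far far

1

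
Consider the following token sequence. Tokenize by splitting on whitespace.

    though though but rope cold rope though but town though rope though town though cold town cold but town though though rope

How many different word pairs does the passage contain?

14

22 tokens → 21 bigram windows in total.
Repeated bigrams (each contributes count−1 duplicates):
  town though: 3
  but town: 2
  rope though: 2
  though but: 2
  though rope: 2
  though though: 2
7 duplicate windows → 21 − 7 = 14 distinct.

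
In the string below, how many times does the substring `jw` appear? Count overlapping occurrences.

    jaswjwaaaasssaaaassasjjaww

1

Sliding a length-2 window over the 26 characters (25 positions):
  position 5–6: jw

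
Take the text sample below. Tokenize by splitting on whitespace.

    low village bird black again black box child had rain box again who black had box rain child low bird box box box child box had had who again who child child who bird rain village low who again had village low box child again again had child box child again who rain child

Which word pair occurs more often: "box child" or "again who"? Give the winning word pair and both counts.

"box child" (4 vs 3)

"box child": 4 occurrences
"again who": 3 occurrences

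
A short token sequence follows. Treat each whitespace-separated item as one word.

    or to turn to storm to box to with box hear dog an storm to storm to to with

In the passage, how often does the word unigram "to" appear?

7

Scanning the 19 tokens for "to":
  position 2: to
  position 4: to
  position 6: to
  position 8: to
  position 15: to
  position 17: to
  position 18: to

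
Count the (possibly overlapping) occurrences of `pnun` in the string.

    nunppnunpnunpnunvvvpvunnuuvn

3

Sliding a length-4 window over the 28 characters (25 positions):
  position 5–8: pnun
  position 9–12: pnun
  position 13–16: pnun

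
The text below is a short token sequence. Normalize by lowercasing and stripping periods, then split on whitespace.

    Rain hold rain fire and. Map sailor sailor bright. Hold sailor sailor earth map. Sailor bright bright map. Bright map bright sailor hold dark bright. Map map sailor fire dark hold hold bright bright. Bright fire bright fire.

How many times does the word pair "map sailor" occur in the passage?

3

Scanning the 37 overlapping bigram windows for "map sailor":
  position 6–7: map sailor
  position 14–15: map sailor
  position 27–28: map sailor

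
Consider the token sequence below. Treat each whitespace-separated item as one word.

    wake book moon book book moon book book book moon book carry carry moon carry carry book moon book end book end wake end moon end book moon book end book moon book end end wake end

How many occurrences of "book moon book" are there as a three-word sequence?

6

Scanning the 35 overlapping trigram windows for "book moon book":
  position 2–4: book moon book
  position 5–7: book moon book
  position 9–11: book moon book
  position 17–19: book moon book
  position 27–29: book moon book
  position 31–33: book moon book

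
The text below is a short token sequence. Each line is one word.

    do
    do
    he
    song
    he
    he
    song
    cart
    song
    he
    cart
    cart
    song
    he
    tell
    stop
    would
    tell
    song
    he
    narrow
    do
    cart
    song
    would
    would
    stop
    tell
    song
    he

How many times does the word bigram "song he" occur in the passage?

5

Scanning the 29 overlapping bigram windows for "song he":
  position 4–5: song he
  position 9–10: song he
  position 13–14: song he
  position 19–20: song he
  position 29–30: song he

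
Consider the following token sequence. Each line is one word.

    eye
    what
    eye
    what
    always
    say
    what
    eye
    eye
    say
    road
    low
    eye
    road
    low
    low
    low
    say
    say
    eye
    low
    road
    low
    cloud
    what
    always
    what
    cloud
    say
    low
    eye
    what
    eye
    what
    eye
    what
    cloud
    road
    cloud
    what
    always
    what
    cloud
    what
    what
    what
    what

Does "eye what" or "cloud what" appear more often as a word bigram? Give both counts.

"eye what": 5 occurrences
"cloud what": 3 occurrences

"eye what" (5 vs 3)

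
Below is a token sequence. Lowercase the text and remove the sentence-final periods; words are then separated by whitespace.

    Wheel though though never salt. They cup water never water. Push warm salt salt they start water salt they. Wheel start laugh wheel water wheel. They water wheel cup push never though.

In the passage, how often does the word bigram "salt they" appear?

Scanning the 31 overlapping bigram windows for "salt they":
  position 5–6: salt they
  position 14–15: salt they
  position 18–19: salt they

3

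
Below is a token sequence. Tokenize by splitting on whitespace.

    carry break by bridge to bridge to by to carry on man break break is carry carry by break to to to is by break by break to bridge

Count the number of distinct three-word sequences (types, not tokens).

29 tokens → 27 trigram windows in total.
Repeated trigrams (each contributes count−1 duplicates):
  by break to: 2
1 duplicate windows → 27 − 1 = 26 distinct.

26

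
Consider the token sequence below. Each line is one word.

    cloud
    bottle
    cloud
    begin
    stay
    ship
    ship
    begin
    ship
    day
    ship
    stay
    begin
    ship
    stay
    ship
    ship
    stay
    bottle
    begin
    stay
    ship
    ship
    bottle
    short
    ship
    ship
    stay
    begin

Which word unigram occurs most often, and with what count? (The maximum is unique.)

Unigram frequencies (highest first):
  ship: 11
  stay: 6
  begin: 5
  bottle: 3
  cloud: 2
  day: 1
  … (1 more, each ≤ 1)

"ship", 11 times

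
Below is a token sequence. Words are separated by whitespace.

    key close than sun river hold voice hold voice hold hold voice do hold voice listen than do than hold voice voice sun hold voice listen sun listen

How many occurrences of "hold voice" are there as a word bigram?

Scanning the 27 overlapping bigram windows for "hold voice":
  position 6–7: hold voice
  position 8–9: hold voice
  position 11–12: hold voice
  position 14–15: hold voice
  position 20–21: hold voice
  position 24–25: hold voice

6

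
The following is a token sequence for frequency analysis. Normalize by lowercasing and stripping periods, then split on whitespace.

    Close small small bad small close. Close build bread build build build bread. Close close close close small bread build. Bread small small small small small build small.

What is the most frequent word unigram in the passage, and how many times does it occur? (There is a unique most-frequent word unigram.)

Unigram frequencies (highest first):
  small: 10
  close: 7
  build: 6
  bread: 4
  bad: 1

"small", 10 times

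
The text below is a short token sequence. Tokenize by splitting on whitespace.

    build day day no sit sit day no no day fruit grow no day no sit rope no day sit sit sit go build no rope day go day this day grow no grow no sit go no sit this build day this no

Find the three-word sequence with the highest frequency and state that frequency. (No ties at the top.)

"day no sit", 2 times

Trigram frequencies (highest first):
  day no sit: 2
  build day day: 1
  day day no: 1
  no sit sit: 1
  sit sit day: 1
  sit day no: 1
  … (35 more, each ≤ 1)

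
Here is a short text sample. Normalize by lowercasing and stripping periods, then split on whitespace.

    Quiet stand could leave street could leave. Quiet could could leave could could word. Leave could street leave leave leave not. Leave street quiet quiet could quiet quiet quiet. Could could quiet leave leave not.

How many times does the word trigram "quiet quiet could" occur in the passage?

2

Scanning the 33 overlapping trigram windows for "quiet quiet could":
  position 24–26: quiet quiet could
  position 28–30: quiet quiet could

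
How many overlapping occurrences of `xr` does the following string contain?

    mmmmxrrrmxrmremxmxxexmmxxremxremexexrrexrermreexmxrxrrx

Sliding a length-2 window over the 55 characters (54 positions):
  position 5–6: xr
  position 10–11: xr
  position 25–26: xr
  position 29–30: xr
  position 36–37: xr
  position 40–41: xr
  position 50–51: xr
  position 52–53: xr

8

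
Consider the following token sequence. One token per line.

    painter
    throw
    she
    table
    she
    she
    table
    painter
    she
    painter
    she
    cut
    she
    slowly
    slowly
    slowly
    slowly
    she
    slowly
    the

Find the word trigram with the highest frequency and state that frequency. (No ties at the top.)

"slowly slowly slowly", 2 times

Trigram frequencies (highest first):
  slowly slowly slowly: 2
  painter throw she: 1
  throw she table: 1
  she table she: 1
  table she she: 1
  she she table: 1
  … (11 more, each ≤ 1)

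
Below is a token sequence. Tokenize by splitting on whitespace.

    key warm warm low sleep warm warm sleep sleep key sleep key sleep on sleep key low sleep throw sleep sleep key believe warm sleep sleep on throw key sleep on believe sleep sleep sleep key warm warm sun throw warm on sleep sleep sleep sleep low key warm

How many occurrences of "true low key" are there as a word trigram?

0

Scanning the 47 overlapping trigram windows for "true low key":
  (none found)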